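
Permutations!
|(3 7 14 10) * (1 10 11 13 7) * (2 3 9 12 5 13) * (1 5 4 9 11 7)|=|(1 10 11 2 3 5 13)(4 9 12)(7 14)|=42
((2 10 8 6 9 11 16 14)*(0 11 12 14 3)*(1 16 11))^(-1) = ((0 1 16 3)(2 10 8 6 9 12 14))^(-1) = (0 3 16 1)(2 14 12 9 6 8 10)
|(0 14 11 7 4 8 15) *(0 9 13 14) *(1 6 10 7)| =11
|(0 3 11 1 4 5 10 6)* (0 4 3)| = |(1 3 11)(4 5 10 6)| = 12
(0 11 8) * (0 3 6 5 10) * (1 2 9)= (0 11 8 3 6 5 10)(1 2 9)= [11, 2, 9, 6, 4, 10, 5, 7, 3, 1, 0, 8]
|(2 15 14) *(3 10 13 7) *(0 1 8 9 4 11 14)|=36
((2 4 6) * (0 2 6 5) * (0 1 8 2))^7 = ((1 8 2 4 5))^7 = (1 2 5 8 4)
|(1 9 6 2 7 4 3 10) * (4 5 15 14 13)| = |(1 9 6 2 7 5 15 14 13 4 3 10)| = 12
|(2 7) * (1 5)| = 2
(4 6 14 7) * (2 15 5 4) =[0, 1, 15, 3, 6, 4, 14, 2, 8, 9, 10, 11, 12, 13, 7, 5] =(2 15 5 4 6 14 7)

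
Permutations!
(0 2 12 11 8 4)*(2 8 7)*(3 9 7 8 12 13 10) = (0 12 11 8 4)(2 13 10 3 9 7) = [12, 1, 13, 9, 0, 5, 6, 2, 4, 7, 3, 8, 11, 10]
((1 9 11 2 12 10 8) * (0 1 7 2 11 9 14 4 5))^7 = ((0 1 14 4 5)(2 12 10 8 7))^7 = (0 14 5 1 4)(2 10 7 12 8)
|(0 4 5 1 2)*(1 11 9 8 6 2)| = 8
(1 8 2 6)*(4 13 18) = (1 8 2 6)(4 13 18) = [0, 8, 6, 3, 13, 5, 1, 7, 2, 9, 10, 11, 12, 18, 14, 15, 16, 17, 4]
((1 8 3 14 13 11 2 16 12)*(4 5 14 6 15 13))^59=(1 12 16 2 11 13 15 6 3 8)(4 14 5)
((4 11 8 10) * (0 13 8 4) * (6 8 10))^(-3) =(13)(4 11)(6 8)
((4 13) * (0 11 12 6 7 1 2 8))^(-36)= ((0 11 12 6 7 1 2 8)(4 13))^(-36)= (13)(0 7)(1 11)(2 12)(6 8)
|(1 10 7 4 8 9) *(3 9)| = |(1 10 7 4 8 3 9)| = 7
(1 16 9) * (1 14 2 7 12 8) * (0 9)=(0 9 14 2 7 12 8 1 16)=[9, 16, 7, 3, 4, 5, 6, 12, 1, 14, 10, 11, 8, 13, 2, 15, 0]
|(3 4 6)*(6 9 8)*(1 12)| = |(1 12)(3 4 9 8 6)| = 10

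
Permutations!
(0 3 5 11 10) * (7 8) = (0 3 5 11 10)(7 8) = [3, 1, 2, 5, 4, 11, 6, 8, 7, 9, 0, 10]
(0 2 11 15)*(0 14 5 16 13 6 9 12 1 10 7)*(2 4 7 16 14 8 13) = (0 4 7)(1 10 16 2 11 15 8 13 6 9 12)(5 14) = [4, 10, 11, 3, 7, 14, 9, 0, 13, 12, 16, 15, 1, 6, 5, 8, 2]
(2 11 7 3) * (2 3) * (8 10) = (2 11 7)(8 10) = [0, 1, 11, 3, 4, 5, 6, 2, 10, 9, 8, 7]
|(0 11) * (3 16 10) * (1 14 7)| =6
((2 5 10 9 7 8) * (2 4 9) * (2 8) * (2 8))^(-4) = ((2 5 10)(4 9 7 8))^(-4) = (2 10 5)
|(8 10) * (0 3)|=|(0 3)(8 10)|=2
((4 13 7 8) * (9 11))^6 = (4 7)(8 13)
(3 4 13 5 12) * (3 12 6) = (3 4 13 5 6) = [0, 1, 2, 4, 13, 6, 3, 7, 8, 9, 10, 11, 12, 5]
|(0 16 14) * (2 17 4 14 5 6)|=|(0 16 5 6 2 17 4 14)|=8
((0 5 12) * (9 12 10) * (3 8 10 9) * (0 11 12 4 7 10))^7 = (0 8 3 10 7 4 9 5)(11 12)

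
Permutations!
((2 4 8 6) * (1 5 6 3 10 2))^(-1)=((1 5 6)(2 4 8 3 10))^(-1)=(1 6 5)(2 10 3 8 4)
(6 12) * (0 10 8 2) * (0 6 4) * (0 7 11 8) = (0 10)(2 6 12 4 7 11 8) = [10, 1, 6, 3, 7, 5, 12, 11, 2, 9, 0, 8, 4]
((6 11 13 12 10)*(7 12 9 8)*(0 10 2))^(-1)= (0 2 12 7 8 9 13 11 6 10)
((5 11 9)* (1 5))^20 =(11)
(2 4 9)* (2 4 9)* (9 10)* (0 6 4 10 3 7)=(0 6 4 2 3 7)(9 10)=[6, 1, 3, 7, 2, 5, 4, 0, 8, 10, 9]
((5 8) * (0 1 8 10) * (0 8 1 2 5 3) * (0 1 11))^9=((0 2 5 10 8 3 1 11))^9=(0 2 5 10 8 3 1 11)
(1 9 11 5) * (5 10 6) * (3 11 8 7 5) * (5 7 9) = [0, 5, 2, 11, 4, 1, 3, 7, 9, 8, 6, 10] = (1 5)(3 11 10 6)(8 9)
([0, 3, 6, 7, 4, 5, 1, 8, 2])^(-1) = [0, 6, 8, 1, 4, 5, 2, 3, 7]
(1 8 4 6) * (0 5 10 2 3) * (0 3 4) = (0 5 10 2 4 6 1 8) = [5, 8, 4, 3, 6, 10, 1, 7, 0, 9, 2]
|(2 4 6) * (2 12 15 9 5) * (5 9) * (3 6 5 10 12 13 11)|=12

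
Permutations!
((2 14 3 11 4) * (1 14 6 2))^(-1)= (1 4 11 3 14)(2 6)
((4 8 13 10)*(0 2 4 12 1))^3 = (0 8 12 2 13 1 4 10)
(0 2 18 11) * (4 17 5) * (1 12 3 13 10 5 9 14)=(0 2 18 11)(1 12 3 13 10 5 4 17 9 14)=[2, 12, 18, 13, 17, 4, 6, 7, 8, 14, 5, 0, 3, 10, 1, 15, 16, 9, 11]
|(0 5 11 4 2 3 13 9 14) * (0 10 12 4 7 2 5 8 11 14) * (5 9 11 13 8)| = |(0 5 14 10 12 4 9)(2 3 8 13 11 7)| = 42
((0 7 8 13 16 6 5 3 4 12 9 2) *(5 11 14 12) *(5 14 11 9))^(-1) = (0 2 9 6 16 13 8 7)(3 5 12 14 4)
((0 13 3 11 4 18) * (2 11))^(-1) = ((0 13 3 2 11 4 18))^(-1) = (0 18 4 11 2 3 13)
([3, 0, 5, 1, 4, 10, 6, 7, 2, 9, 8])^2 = (0 1 3)(2 10)(5 8)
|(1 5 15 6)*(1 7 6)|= |(1 5 15)(6 7)|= 6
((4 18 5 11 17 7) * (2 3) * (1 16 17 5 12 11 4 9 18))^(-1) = (1 4 5 11 12 18 9 7 17 16)(2 3)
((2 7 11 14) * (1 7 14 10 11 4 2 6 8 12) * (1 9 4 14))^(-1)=((1 7 14 6 8 12 9 4 2)(10 11))^(-1)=(1 2 4 9 12 8 6 14 7)(10 11)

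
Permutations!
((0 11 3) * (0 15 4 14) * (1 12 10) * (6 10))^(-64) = (0 3 4)(11 15 14)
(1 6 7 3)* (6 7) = (1 7 3) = [0, 7, 2, 1, 4, 5, 6, 3]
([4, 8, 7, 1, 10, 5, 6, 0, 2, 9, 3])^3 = (0 3 2 4 1 7 10 8)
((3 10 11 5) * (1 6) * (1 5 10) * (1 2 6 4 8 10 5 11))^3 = ((1 4 8 10)(2 6 11 5 3))^3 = (1 10 8 4)(2 5 6 3 11)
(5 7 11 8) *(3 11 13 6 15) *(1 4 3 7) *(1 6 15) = (1 4 3 11 8 5 6)(7 13 15) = [0, 4, 2, 11, 3, 6, 1, 13, 5, 9, 10, 8, 12, 15, 14, 7]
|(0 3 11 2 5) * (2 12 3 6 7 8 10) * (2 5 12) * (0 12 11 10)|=|(0 6 7 8)(2 11)(3 10 5 12)|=4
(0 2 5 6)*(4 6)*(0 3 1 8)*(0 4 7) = (0 2 5 7)(1 8 4 6 3) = [2, 8, 5, 1, 6, 7, 3, 0, 4]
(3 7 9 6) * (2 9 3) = (2 9 6)(3 7) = [0, 1, 9, 7, 4, 5, 2, 3, 8, 6]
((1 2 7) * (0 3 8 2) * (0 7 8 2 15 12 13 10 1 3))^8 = ((1 7 3 2 8 15 12 13 10))^8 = (1 10 13 12 15 8 2 3 7)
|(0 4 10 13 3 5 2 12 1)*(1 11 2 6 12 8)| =|(0 4 10 13 3 5 6 12 11 2 8 1)| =12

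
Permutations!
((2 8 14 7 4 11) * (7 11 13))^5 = ((2 8 14 11)(4 13 7))^5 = (2 8 14 11)(4 7 13)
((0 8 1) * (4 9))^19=(0 8 1)(4 9)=((0 8 1)(4 9))^19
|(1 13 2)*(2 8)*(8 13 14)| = |(1 14 8 2)| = 4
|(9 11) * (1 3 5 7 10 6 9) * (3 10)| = |(1 10 6 9 11)(3 5 7)| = 15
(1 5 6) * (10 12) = (1 5 6)(10 12) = [0, 5, 2, 3, 4, 6, 1, 7, 8, 9, 12, 11, 10]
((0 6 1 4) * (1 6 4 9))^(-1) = (0 4)(1 9)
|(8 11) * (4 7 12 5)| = |(4 7 12 5)(8 11)| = 4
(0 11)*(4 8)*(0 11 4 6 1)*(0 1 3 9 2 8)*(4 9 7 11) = (0 9 2 8 6 3 7 11 4) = [9, 1, 8, 7, 0, 5, 3, 11, 6, 2, 10, 4]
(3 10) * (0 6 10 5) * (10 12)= (0 6 12 10 3 5)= [6, 1, 2, 5, 4, 0, 12, 7, 8, 9, 3, 11, 10]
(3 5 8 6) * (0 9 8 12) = [9, 1, 2, 5, 4, 12, 3, 7, 6, 8, 10, 11, 0] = (0 9 8 6 3 5 12)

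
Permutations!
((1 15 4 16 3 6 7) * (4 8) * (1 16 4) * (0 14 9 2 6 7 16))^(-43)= (0 16 9 7 6 14 3 2)(1 8 15)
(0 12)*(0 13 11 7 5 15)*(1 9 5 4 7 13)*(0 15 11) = (15)(0 12 1 9 5 11 13)(4 7) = [12, 9, 2, 3, 7, 11, 6, 4, 8, 5, 10, 13, 1, 0, 14, 15]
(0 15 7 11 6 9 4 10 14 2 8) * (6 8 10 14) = (0 15 7 11 8)(2 10 6 9 4 14) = [15, 1, 10, 3, 14, 5, 9, 11, 0, 4, 6, 8, 12, 13, 2, 7]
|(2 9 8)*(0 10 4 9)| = 6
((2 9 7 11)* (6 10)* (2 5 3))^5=(2 3 5 11 7 9)(6 10)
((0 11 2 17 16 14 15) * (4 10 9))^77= ((0 11 2 17 16 14 15)(4 10 9))^77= (17)(4 9 10)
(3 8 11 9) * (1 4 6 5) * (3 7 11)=(1 4 6 5)(3 8)(7 11 9)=[0, 4, 2, 8, 6, 1, 5, 11, 3, 7, 10, 9]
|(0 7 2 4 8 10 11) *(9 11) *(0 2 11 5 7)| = |(2 4 8 10 9 5 7 11)| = 8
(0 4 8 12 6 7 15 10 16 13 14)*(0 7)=(0 4 8 12 6)(7 15 10 16 13 14)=[4, 1, 2, 3, 8, 5, 0, 15, 12, 9, 16, 11, 6, 14, 7, 10, 13]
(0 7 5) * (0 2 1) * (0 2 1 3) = [7, 2, 3, 0, 4, 1, 6, 5] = (0 7 5 1 2 3)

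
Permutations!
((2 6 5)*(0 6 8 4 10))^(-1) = (0 10 4 8 2 5 6)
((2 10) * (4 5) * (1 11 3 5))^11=(1 11 3 5 4)(2 10)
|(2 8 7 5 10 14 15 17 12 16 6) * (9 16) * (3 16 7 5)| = |(2 8 5 10 14 15 17 12 9 7 3 16 6)| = 13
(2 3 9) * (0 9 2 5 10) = [9, 1, 3, 2, 4, 10, 6, 7, 8, 5, 0] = (0 9 5 10)(2 3)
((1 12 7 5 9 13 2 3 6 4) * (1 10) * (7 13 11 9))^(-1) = ((1 12 13 2 3 6 4 10)(5 7)(9 11))^(-1) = (1 10 4 6 3 2 13 12)(5 7)(9 11)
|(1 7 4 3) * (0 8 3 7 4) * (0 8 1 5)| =|(0 1 4 7 8 3 5)| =7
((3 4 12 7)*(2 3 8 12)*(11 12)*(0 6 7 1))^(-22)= ((0 6 7 8 11 12 1)(2 3 4))^(-22)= (0 1 12 11 8 7 6)(2 4 3)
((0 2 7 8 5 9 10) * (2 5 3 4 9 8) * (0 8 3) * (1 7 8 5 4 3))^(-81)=(10)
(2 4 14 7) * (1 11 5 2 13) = [0, 11, 4, 3, 14, 2, 6, 13, 8, 9, 10, 5, 12, 1, 7] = (1 11 5 2 4 14 7 13)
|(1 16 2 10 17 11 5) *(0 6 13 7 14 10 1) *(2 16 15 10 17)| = 8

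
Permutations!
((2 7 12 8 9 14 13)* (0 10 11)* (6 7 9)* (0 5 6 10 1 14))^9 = ((0 1 14 13 2 9)(5 6 7 12 8 10 11))^9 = (0 13)(1 2)(5 7 8 11 6 12 10)(9 14)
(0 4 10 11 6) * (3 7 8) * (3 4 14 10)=(0 14 10 11 6)(3 7 8 4)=[14, 1, 2, 7, 3, 5, 0, 8, 4, 9, 11, 6, 12, 13, 10]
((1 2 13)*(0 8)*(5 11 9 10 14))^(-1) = ((0 8)(1 2 13)(5 11 9 10 14))^(-1) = (0 8)(1 13 2)(5 14 10 9 11)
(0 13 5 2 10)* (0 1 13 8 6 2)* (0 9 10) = (0 8 6 2)(1 13 5 9 10) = [8, 13, 0, 3, 4, 9, 2, 7, 6, 10, 1, 11, 12, 5]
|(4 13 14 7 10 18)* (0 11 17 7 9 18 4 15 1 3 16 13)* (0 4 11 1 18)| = 28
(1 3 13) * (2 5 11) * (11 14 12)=[0, 3, 5, 13, 4, 14, 6, 7, 8, 9, 10, 2, 11, 1, 12]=(1 3 13)(2 5 14 12 11)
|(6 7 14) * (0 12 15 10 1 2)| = 6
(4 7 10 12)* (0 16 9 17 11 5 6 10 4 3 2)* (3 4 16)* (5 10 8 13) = (0 3 2)(4 7 16 9 17 11 10 12)(5 6 8 13) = [3, 1, 0, 2, 7, 6, 8, 16, 13, 17, 12, 10, 4, 5, 14, 15, 9, 11]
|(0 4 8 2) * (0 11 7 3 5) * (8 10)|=|(0 4 10 8 2 11 7 3 5)|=9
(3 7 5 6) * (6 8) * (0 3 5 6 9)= (0 3 7 6 5 8 9)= [3, 1, 2, 7, 4, 8, 5, 6, 9, 0]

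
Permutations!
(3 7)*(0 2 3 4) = (0 2 3 7 4) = [2, 1, 3, 7, 0, 5, 6, 4]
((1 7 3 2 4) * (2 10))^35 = ((1 7 3 10 2 4))^35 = (1 4 2 10 3 7)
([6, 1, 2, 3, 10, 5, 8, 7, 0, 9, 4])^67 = [6, 1, 2, 3, 10, 5, 8, 7, 0, 9, 4]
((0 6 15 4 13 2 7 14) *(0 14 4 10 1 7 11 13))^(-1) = (0 4 7 1 10 15 6)(2 13 11)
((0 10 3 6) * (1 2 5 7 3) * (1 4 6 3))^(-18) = ((0 10 4 6)(1 2 5 7))^(-18) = (0 4)(1 5)(2 7)(6 10)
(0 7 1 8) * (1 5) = (0 7 5 1 8) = [7, 8, 2, 3, 4, 1, 6, 5, 0]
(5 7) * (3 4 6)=(3 4 6)(5 7)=[0, 1, 2, 4, 6, 7, 3, 5]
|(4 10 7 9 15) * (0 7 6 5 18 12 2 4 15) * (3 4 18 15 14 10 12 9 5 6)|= 12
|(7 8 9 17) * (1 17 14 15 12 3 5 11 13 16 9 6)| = 45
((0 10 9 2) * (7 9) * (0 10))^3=(2 9 7 10)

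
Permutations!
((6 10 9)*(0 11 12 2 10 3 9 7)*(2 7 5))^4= ((0 11 12 7)(2 10 5)(3 9 6))^4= (12)(2 10 5)(3 9 6)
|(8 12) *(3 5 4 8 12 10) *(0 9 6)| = 15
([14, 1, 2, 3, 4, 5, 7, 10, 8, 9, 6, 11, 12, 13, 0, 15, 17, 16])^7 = (0 14)(6 7 10)(16 17)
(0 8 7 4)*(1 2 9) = [8, 2, 9, 3, 0, 5, 6, 4, 7, 1] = (0 8 7 4)(1 2 9)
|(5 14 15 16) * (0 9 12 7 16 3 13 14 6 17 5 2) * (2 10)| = |(0 9 12 7 16 10 2)(3 13 14 15)(5 6 17)| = 84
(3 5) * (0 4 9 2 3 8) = [4, 1, 3, 5, 9, 8, 6, 7, 0, 2] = (0 4 9 2 3 5 8)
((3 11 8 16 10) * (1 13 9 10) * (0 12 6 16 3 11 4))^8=((0 12 6 16 1 13 9 10 11 8 3 4))^8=(0 11 1)(3 9 6)(4 10 16)(8 13 12)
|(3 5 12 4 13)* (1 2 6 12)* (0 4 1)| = 20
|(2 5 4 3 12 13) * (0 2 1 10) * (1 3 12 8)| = 10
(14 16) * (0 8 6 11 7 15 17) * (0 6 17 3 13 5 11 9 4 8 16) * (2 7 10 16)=[2, 1, 7, 13, 8, 11, 9, 15, 17, 4, 16, 10, 12, 5, 0, 3, 14, 6]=(0 2 7 15 3 13 5 11 10 16 14)(4 8 17 6 9)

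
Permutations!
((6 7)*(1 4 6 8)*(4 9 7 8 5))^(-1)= ((1 9 7 5 4 6 8))^(-1)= (1 8 6 4 5 7 9)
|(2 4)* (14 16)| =2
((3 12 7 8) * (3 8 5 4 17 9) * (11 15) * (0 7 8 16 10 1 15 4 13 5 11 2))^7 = ((0 7 11 4 17 9 3 12 8 16 10 1 15 2)(5 13))^7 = (0 12)(1 17)(2 3)(4 10)(5 13)(7 8)(9 15)(11 16)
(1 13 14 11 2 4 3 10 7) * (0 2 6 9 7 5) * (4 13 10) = [2, 10, 13, 4, 3, 0, 9, 1, 8, 7, 5, 6, 12, 14, 11] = (0 2 13 14 11 6 9 7 1 10 5)(3 4)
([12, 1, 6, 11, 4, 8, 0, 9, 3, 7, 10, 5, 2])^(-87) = [12, 1, 6, 11, 4, 8, 0, 9, 3, 7, 10, 5, 2]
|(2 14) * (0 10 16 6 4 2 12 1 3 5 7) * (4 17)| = 13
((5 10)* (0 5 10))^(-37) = (10)(0 5)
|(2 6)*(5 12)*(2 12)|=4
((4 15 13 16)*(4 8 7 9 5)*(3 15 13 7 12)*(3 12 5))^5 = ((3 15 7 9)(4 13 16 8 5))^5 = (16)(3 15 7 9)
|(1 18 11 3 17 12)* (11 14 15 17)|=|(1 18 14 15 17 12)(3 11)|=6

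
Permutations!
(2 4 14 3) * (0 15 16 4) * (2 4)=(0 15 16 2)(3 4 14)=[15, 1, 0, 4, 14, 5, 6, 7, 8, 9, 10, 11, 12, 13, 3, 16, 2]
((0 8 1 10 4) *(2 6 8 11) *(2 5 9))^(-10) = ((0 11 5 9 2 6 8 1 10 4))^(-10) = (11)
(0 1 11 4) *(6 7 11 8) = (0 1 8 6 7 11 4) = [1, 8, 2, 3, 0, 5, 7, 11, 6, 9, 10, 4]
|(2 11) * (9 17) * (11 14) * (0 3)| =6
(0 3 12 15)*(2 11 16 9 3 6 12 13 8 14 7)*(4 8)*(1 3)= [6, 3, 11, 13, 8, 5, 12, 2, 14, 1, 10, 16, 15, 4, 7, 0, 9]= (0 6 12 15)(1 3 13 4 8 14 7 2 11 16 9)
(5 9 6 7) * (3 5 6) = (3 5 9)(6 7) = [0, 1, 2, 5, 4, 9, 7, 6, 8, 3]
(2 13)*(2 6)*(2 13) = (6 13) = [0, 1, 2, 3, 4, 5, 13, 7, 8, 9, 10, 11, 12, 6]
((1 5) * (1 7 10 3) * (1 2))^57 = ((1 5 7 10 3 2))^57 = (1 10)(2 7)(3 5)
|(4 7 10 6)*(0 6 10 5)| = 5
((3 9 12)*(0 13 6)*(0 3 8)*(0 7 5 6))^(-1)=(0 13)(3 6 5 7 8 12 9)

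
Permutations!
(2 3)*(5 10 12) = [0, 1, 3, 2, 4, 10, 6, 7, 8, 9, 12, 11, 5] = (2 3)(5 10 12)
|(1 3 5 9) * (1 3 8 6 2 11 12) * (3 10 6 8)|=9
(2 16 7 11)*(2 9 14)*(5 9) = [0, 1, 16, 3, 4, 9, 6, 11, 8, 14, 10, 5, 12, 13, 2, 15, 7] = (2 16 7 11 5 9 14)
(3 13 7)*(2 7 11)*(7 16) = (2 16 7 3 13 11) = [0, 1, 16, 13, 4, 5, 6, 3, 8, 9, 10, 2, 12, 11, 14, 15, 7]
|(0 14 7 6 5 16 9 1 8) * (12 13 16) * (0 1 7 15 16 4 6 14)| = 10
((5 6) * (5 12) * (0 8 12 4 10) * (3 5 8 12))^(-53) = (0 3 4 12 5 10 8 6)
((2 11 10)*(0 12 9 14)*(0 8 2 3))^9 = (14)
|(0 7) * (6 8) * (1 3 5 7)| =|(0 1 3 5 7)(6 8)| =10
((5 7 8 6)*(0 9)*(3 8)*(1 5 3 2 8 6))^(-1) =((0 9)(1 5 7 2 8)(3 6))^(-1) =(0 9)(1 8 2 7 5)(3 6)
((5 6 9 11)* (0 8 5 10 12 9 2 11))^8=((0 8 5 6 2 11 10 12 9))^8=(0 9 12 10 11 2 6 5 8)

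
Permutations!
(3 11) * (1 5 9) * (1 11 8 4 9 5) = (3 8 4 9 11) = [0, 1, 2, 8, 9, 5, 6, 7, 4, 11, 10, 3]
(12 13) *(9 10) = (9 10)(12 13) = [0, 1, 2, 3, 4, 5, 6, 7, 8, 10, 9, 11, 13, 12]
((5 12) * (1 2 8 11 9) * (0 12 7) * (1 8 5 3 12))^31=(0 1 2 5 7)(3 12)(8 11 9)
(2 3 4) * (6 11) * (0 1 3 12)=(0 1 3 4 2 12)(6 11)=[1, 3, 12, 4, 2, 5, 11, 7, 8, 9, 10, 6, 0]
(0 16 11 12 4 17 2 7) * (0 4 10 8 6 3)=(0 16 11 12 10 8 6 3)(2 7 4 17)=[16, 1, 7, 0, 17, 5, 3, 4, 6, 9, 8, 12, 10, 13, 14, 15, 11, 2]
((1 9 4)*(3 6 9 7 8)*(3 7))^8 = (1 9 3 4 6)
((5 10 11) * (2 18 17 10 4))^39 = ((2 18 17 10 11 5 4))^39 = (2 11 18 5 17 4 10)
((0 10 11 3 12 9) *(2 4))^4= (0 12 11)(3 10 9)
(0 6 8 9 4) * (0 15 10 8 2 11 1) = (0 6 2 11 1)(4 15 10 8 9) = [6, 0, 11, 3, 15, 5, 2, 7, 9, 4, 8, 1, 12, 13, 14, 10]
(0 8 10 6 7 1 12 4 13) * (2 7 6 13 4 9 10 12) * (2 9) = (0 8 12 2 7 1 9 10 13) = [8, 9, 7, 3, 4, 5, 6, 1, 12, 10, 13, 11, 2, 0]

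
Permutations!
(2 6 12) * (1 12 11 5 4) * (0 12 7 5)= (0 12 2 6 11)(1 7 5 4)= [12, 7, 6, 3, 1, 4, 11, 5, 8, 9, 10, 0, 2]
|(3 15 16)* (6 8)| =6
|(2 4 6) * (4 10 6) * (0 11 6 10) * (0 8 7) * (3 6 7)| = |(0 11 7)(2 8 3 6)| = 12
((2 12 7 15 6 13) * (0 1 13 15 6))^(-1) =((0 1 13 2 12 7 6 15))^(-1) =(0 15 6 7 12 2 13 1)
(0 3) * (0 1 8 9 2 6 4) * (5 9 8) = [3, 5, 6, 1, 0, 9, 4, 7, 8, 2] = (0 3 1 5 9 2 6 4)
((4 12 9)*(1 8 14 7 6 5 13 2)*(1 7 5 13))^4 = ((1 8 14 5)(2 7 6 13)(4 12 9))^4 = (14)(4 12 9)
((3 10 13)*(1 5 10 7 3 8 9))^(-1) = ((1 5 10 13 8 9)(3 7))^(-1) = (1 9 8 13 10 5)(3 7)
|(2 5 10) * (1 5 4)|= 5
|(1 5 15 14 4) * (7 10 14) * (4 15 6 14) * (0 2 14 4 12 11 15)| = |(0 2 14)(1 5 6 4)(7 10 12 11 15)| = 60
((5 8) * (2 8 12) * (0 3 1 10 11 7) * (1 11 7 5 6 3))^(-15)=(0 1 10 7)(2 12 5 11 3 6 8)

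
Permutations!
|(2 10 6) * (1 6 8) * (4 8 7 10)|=10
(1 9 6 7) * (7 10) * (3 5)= [0, 9, 2, 5, 4, 3, 10, 1, 8, 6, 7]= (1 9 6 10 7)(3 5)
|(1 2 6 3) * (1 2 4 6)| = 5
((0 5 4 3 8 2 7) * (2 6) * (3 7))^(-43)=(0 5 4 7)(2 3 8 6)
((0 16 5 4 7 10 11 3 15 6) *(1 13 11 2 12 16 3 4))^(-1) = (0 6 15 3)(1 5 16 12 2 10 7 4 11 13)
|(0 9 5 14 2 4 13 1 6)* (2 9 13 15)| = 12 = |(0 13 1 6)(2 4 15)(5 14 9)|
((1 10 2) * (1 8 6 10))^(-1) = (2 10 6 8)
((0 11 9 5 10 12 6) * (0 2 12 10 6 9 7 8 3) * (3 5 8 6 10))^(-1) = (0 3 10 5 8 9 12 2 6 7 11)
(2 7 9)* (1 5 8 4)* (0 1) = [1, 5, 7, 3, 0, 8, 6, 9, 4, 2] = (0 1 5 8 4)(2 7 9)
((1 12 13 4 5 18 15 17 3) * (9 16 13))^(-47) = (1 15 4 9 3 18 13 12 17 5 16)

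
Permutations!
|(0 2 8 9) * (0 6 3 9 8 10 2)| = |(2 10)(3 9 6)| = 6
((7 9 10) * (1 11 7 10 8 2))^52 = ((1 11 7 9 8 2))^52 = (1 8 7)(2 9 11)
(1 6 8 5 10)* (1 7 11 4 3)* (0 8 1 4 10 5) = (0 8)(1 6)(3 4)(7 11 10) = [8, 6, 2, 4, 3, 5, 1, 11, 0, 9, 7, 10]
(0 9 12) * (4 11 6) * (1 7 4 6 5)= [9, 7, 2, 3, 11, 1, 6, 4, 8, 12, 10, 5, 0]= (0 9 12)(1 7 4 11 5)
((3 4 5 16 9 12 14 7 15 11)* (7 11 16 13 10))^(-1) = ((3 4 5 13 10 7 15 16 9 12 14 11))^(-1) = (3 11 14 12 9 16 15 7 10 13 5 4)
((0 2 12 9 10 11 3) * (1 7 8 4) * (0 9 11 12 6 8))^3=(0 8 7 6 1 2 4)(3 12 9 11 10)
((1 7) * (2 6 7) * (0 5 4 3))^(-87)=(0 5 4 3)(1 2 6 7)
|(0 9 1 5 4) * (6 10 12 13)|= 20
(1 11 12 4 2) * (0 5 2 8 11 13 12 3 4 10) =[5, 13, 1, 4, 8, 2, 6, 7, 11, 9, 0, 3, 10, 12] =(0 5 2 1 13 12 10)(3 4 8 11)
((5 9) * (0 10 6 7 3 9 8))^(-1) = ((0 10 6 7 3 9 5 8))^(-1) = (0 8 5 9 3 7 6 10)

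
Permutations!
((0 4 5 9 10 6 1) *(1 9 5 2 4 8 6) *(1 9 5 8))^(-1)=((0 1)(2 4)(5 8 6)(9 10))^(-1)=(0 1)(2 4)(5 6 8)(9 10)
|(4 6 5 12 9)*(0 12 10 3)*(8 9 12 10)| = |(12)(0 10 3)(4 6 5 8 9)| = 15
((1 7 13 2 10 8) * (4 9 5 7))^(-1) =(1 8 10 2 13 7 5 9 4)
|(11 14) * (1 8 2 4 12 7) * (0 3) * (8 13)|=|(0 3)(1 13 8 2 4 12 7)(11 14)|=14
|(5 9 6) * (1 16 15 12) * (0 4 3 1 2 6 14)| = 12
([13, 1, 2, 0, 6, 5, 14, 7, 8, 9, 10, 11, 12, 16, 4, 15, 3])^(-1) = (0 3 16 13)(4 14 6)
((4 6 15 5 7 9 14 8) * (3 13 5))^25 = ((3 13 5 7 9 14 8 4 6 15))^25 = (3 14)(4 5)(6 7)(8 13)(9 15)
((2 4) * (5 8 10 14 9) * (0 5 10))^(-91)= (0 8 5)(2 4)(9 14 10)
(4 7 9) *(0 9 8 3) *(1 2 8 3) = (0 9 4 7 3)(1 2 8) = [9, 2, 8, 0, 7, 5, 6, 3, 1, 4]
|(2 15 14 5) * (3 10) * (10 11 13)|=4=|(2 15 14 5)(3 11 13 10)|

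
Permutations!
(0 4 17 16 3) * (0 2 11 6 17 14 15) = (0 4 14 15)(2 11 6 17 16 3) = [4, 1, 11, 2, 14, 5, 17, 7, 8, 9, 10, 6, 12, 13, 15, 0, 3, 16]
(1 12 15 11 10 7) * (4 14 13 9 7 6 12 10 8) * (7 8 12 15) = [0, 10, 2, 3, 14, 5, 15, 1, 4, 8, 6, 12, 7, 9, 13, 11] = (1 10 6 15 11 12 7)(4 14 13 9 8)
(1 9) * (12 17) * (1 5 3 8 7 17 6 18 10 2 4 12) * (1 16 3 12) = (1 9 5 12 6 18 10 2 4)(3 8 7 17 16) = [0, 9, 4, 8, 1, 12, 18, 17, 7, 5, 2, 11, 6, 13, 14, 15, 3, 16, 10]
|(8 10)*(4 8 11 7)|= 5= |(4 8 10 11 7)|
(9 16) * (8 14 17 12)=(8 14 17 12)(9 16)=[0, 1, 2, 3, 4, 5, 6, 7, 14, 16, 10, 11, 8, 13, 17, 15, 9, 12]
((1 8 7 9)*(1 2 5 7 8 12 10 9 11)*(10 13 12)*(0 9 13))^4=(0 7 13 2 1)(5 10 9 11 12)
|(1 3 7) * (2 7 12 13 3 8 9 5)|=6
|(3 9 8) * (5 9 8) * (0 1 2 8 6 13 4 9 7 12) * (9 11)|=|(0 1 2 8 3 6 13 4 11 9 5 7 12)|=13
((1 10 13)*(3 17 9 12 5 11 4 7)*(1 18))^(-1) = ((1 10 13 18)(3 17 9 12 5 11 4 7))^(-1) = (1 18 13 10)(3 7 4 11 5 12 9 17)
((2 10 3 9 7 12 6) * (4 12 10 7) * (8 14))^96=(14)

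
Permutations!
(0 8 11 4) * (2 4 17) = [8, 1, 4, 3, 0, 5, 6, 7, 11, 9, 10, 17, 12, 13, 14, 15, 16, 2] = (0 8 11 17 2 4)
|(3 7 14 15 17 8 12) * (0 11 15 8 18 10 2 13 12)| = |(0 11 15 17 18 10 2 13 12 3 7 14 8)| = 13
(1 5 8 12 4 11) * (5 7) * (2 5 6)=(1 7 6 2 5 8 12 4 11)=[0, 7, 5, 3, 11, 8, 2, 6, 12, 9, 10, 1, 4]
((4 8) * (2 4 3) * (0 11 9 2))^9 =((0 11 9 2 4 8 3))^9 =(0 9 4 3 11 2 8)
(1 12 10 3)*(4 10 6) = (1 12 6 4 10 3) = [0, 12, 2, 1, 10, 5, 4, 7, 8, 9, 3, 11, 6]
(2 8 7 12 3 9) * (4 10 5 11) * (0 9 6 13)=(0 9 2 8 7 12 3 6 13)(4 10 5 11)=[9, 1, 8, 6, 10, 11, 13, 12, 7, 2, 5, 4, 3, 0]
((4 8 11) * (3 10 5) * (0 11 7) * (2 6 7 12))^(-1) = (0 7 6 2 12 8 4 11)(3 5 10)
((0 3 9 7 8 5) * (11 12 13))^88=(0 8 9)(3 5 7)(11 12 13)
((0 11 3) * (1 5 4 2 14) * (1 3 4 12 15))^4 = (15)(0 14 4)(2 11 3)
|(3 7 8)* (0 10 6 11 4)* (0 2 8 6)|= |(0 10)(2 8 3 7 6 11 4)|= 14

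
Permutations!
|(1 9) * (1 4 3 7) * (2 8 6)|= 15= |(1 9 4 3 7)(2 8 6)|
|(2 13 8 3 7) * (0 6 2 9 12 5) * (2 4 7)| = |(0 6 4 7 9 12 5)(2 13 8 3)| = 28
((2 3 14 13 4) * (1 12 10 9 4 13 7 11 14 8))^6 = (14)(1 3 4 10)(2 9 12 8)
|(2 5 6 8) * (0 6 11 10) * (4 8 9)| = 9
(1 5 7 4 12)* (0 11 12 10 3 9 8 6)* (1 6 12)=[11, 5, 2, 9, 10, 7, 0, 4, 12, 8, 3, 1, 6]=(0 11 1 5 7 4 10 3 9 8 12 6)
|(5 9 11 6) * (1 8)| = 4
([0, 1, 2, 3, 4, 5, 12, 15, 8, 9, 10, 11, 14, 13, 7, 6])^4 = [0, 1, 2, 3, 4, 5, 15, 14, 8, 9, 10, 11, 6, 13, 12, 7]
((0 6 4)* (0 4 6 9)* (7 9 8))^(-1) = (0 9 7 8) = ((0 8 7 9))^(-1)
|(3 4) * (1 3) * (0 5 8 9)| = 12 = |(0 5 8 9)(1 3 4)|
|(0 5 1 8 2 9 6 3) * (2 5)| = 15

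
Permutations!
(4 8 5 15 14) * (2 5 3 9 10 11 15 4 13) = [0, 1, 5, 9, 8, 4, 6, 7, 3, 10, 11, 15, 12, 2, 13, 14] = (2 5 4 8 3 9 10 11 15 14 13)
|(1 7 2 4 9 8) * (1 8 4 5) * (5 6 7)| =|(1 5)(2 6 7)(4 9)| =6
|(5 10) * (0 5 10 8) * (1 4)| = |(10)(0 5 8)(1 4)| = 6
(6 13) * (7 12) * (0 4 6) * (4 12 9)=[12, 1, 2, 3, 6, 5, 13, 9, 8, 4, 10, 11, 7, 0]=(0 12 7 9 4 6 13)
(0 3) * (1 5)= (0 3)(1 5)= [3, 5, 2, 0, 4, 1]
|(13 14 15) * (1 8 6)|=3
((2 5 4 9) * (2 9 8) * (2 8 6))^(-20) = ((9)(2 5 4 6))^(-20) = (9)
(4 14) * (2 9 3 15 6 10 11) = (2 9 3 15 6 10 11)(4 14) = [0, 1, 9, 15, 14, 5, 10, 7, 8, 3, 11, 2, 12, 13, 4, 6]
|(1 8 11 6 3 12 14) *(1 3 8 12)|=12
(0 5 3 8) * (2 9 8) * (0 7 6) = (0 5 3 2 9 8 7 6) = [5, 1, 9, 2, 4, 3, 0, 6, 7, 8]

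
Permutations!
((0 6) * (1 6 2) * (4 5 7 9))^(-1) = ((0 2 1 6)(4 5 7 9))^(-1) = (0 6 1 2)(4 9 7 5)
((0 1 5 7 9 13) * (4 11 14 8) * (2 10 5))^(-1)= ((0 1 2 10 5 7 9 13)(4 11 14 8))^(-1)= (0 13 9 7 5 10 2 1)(4 8 14 11)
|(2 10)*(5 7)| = |(2 10)(5 7)| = 2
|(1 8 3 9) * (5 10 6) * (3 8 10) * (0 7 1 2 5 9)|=|(0 7 1 10 6 9 2 5 3)|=9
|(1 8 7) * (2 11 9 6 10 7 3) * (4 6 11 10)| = 6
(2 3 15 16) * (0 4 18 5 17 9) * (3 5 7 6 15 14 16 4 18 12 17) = [18, 1, 5, 14, 12, 3, 15, 6, 8, 0, 10, 11, 17, 13, 16, 4, 2, 9, 7] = (0 18 7 6 15 4 12 17 9)(2 5 3 14 16)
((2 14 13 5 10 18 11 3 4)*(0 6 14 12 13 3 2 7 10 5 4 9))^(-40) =(18)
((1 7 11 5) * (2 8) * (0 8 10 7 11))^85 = (1 11 5)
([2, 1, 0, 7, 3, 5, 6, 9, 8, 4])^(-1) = (0 2)(3 4 9 7)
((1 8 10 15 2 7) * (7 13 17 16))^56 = (1 10 2 17 7 8 15 13 16)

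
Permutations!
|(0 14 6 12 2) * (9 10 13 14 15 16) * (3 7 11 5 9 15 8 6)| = |(0 8 6 12 2)(3 7 11 5 9 10 13 14)(15 16)| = 40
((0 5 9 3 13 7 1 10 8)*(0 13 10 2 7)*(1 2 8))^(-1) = (0 13 8 1 10 3 9 5)(2 7) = ((0 5 9 3 10 1 8 13)(2 7))^(-1)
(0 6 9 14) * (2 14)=[6, 1, 14, 3, 4, 5, 9, 7, 8, 2, 10, 11, 12, 13, 0]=(0 6 9 2 14)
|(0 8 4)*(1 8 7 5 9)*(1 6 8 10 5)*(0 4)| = 8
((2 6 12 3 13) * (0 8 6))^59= ((0 8 6 12 3 13 2))^59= (0 12 2 6 13 8 3)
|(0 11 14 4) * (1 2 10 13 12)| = 20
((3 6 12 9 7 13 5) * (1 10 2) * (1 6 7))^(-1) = ((1 10 2 6 12 9)(3 7 13 5))^(-1) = (1 9 12 6 2 10)(3 5 13 7)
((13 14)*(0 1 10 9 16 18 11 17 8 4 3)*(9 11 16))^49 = (0 1 10 11 17 8 4 3)(13 14)(16 18)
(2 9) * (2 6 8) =(2 9 6 8) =[0, 1, 9, 3, 4, 5, 8, 7, 2, 6]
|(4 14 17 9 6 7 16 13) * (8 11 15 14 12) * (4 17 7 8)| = 10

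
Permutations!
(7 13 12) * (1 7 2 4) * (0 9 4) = (0 9 4 1 7 13 12 2) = [9, 7, 0, 3, 1, 5, 6, 13, 8, 4, 10, 11, 2, 12]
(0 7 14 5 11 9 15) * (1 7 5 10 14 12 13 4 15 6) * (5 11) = (0 11 9 6 1 7 12 13 4 15)(10 14) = [11, 7, 2, 3, 15, 5, 1, 12, 8, 6, 14, 9, 13, 4, 10, 0]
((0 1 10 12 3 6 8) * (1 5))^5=(0 3 1 8 12 5 6 10)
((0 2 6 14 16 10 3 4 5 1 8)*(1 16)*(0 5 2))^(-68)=((1 8 5 16 10 3 4 2 6 14))^(-68)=(1 5 10 4 6)(2 14 8 16 3)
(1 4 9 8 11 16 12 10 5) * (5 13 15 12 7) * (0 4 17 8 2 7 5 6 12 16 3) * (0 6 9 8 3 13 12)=(0 4 8 11 13 15 16 5 1 17 3 6)(2 7 9)(10 12)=[4, 17, 7, 6, 8, 1, 0, 9, 11, 2, 12, 13, 10, 15, 14, 16, 5, 3]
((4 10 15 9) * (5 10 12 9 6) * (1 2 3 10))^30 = (1 3 15 5 2 10 6)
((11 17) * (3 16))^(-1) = (3 16)(11 17)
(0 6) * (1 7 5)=(0 6)(1 7 5)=[6, 7, 2, 3, 4, 1, 0, 5]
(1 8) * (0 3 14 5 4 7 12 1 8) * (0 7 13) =(0 3 14 5 4 13)(1 7 12) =[3, 7, 2, 14, 13, 4, 6, 12, 8, 9, 10, 11, 1, 0, 5]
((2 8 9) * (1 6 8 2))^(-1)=((1 6 8 9))^(-1)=(1 9 8 6)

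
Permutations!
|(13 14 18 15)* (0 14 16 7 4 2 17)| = |(0 14 18 15 13 16 7 4 2 17)| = 10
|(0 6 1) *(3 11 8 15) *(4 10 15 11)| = 12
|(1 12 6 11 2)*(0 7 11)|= 7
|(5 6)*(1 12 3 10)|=|(1 12 3 10)(5 6)|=4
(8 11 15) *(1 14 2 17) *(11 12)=(1 14 2 17)(8 12 11 15)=[0, 14, 17, 3, 4, 5, 6, 7, 12, 9, 10, 15, 11, 13, 2, 8, 16, 1]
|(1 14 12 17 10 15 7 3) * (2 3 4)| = |(1 14 12 17 10 15 7 4 2 3)| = 10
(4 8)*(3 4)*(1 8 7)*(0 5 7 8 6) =[5, 6, 2, 4, 8, 7, 0, 1, 3] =(0 5 7 1 6)(3 4 8)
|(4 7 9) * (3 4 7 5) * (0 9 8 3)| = |(0 9 7 8 3 4 5)| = 7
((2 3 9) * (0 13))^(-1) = (0 13)(2 9 3) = ((0 13)(2 3 9))^(-1)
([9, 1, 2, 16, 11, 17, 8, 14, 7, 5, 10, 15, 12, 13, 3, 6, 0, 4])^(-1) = [16, 1, 2, 14, 17, 9, 15, 8, 6, 0, 10, 4, 12, 13, 7, 11, 3, 5]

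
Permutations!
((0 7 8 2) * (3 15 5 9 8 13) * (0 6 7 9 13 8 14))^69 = ((0 9 14)(2 6 7 8)(3 15 5 13))^69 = (2 6 7 8)(3 15 5 13)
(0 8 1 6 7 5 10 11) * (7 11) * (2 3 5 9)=(0 8 1 6 11)(2 3 5 10 7 9)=[8, 6, 3, 5, 4, 10, 11, 9, 1, 2, 7, 0]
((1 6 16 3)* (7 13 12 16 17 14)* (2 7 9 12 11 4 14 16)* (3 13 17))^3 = (2 16 4 12 17 11 9 7 13 14)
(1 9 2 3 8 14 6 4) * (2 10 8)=(1 9 10 8 14 6 4)(2 3)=[0, 9, 3, 2, 1, 5, 4, 7, 14, 10, 8, 11, 12, 13, 6]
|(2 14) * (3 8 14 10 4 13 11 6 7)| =|(2 10 4 13 11 6 7 3 8 14)| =10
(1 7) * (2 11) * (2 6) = (1 7)(2 11 6) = [0, 7, 11, 3, 4, 5, 2, 1, 8, 9, 10, 6]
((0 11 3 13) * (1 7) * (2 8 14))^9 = (14)(0 11 3 13)(1 7) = ((0 11 3 13)(1 7)(2 8 14))^9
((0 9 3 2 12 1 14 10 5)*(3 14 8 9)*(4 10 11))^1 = (0 3 2 12 1 8 9 14 11 4 10 5)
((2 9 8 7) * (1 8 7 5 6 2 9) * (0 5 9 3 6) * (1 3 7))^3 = (9)(0 5)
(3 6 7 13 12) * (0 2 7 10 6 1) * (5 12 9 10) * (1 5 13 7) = (0 2 1)(3 5 12)(6 13 9 10) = [2, 0, 1, 5, 4, 12, 13, 7, 8, 10, 6, 11, 3, 9]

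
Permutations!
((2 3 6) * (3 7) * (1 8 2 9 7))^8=((1 8 2)(3 6 9 7))^8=(9)(1 2 8)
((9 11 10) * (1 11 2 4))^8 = ((1 11 10 9 2 4))^8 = (1 10 2)(4 11 9)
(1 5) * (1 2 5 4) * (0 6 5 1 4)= (0 6 5 2 1)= [6, 0, 1, 3, 4, 2, 5]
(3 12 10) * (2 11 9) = [0, 1, 11, 12, 4, 5, 6, 7, 8, 2, 3, 9, 10] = (2 11 9)(3 12 10)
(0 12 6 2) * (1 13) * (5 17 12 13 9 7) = [13, 9, 0, 3, 4, 17, 2, 5, 8, 7, 10, 11, 6, 1, 14, 15, 16, 12] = (0 13 1 9 7 5 17 12 6 2)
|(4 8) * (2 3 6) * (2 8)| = 5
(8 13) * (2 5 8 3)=(2 5 8 13 3)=[0, 1, 5, 2, 4, 8, 6, 7, 13, 9, 10, 11, 12, 3]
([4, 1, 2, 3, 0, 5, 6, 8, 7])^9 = [4, 1, 2, 3, 0, 5, 6, 8, 7]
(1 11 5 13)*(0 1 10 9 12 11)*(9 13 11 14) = (0 1)(5 11)(9 12 14)(10 13) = [1, 0, 2, 3, 4, 11, 6, 7, 8, 12, 13, 5, 14, 10, 9]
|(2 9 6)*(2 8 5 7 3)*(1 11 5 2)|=|(1 11 5 7 3)(2 9 6 8)|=20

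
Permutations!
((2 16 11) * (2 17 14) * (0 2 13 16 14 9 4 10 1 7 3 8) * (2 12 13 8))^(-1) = (0 8 14 2 3 7 1 10 4 9 17 11 16 13 12)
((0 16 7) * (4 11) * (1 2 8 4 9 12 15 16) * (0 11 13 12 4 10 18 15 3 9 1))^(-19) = (1 11 7 16 15 18 10 8 2)(3 9 4 13 12)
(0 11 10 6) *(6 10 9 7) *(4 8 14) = (0 11 9 7 6)(4 8 14) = [11, 1, 2, 3, 8, 5, 0, 6, 14, 7, 10, 9, 12, 13, 4]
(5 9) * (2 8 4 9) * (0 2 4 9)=[2, 1, 8, 3, 0, 4, 6, 7, 9, 5]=(0 2 8 9 5 4)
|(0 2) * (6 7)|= |(0 2)(6 7)|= 2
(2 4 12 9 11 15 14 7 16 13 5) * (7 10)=(2 4 12 9 11 15 14 10 7 16 13 5)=[0, 1, 4, 3, 12, 2, 6, 16, 8, 11, 7, 15, 9, 5, 10, 14, 13]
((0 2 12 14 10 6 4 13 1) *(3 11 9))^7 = ((0 2 12 14 10 6 4 13 1)(3 11 9))^7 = (0 13 6 14 2 1 4 10 12)(3 11 9)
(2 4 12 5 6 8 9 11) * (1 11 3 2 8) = (1 11 8 9 3 2 4 12 5 6) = [0, 11, 4, 2, 12, 6, 1, 7, 9, 3, 10, 8, 5]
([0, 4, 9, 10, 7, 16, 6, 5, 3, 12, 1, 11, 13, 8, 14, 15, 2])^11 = (1 10 3 8 13 12 9 2 16 5 7 4)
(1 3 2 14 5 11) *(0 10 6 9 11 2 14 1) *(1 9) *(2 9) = (0 10 6 1 3 14 5 9 11) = [10, 3, 2, 14, 4, 9, 1, 7, 8, 11, 6, 0, 12, 13, 5]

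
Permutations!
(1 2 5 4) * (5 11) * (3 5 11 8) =(11)(1 2 8 3 5 4) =[0, 2, 8, 5, 1, 4, 6, 7, 3, 9, 10, 11]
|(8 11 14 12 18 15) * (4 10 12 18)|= |(4 10 12)(8 11 14 18 15)|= 15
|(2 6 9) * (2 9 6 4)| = |(9)(2 4)| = 2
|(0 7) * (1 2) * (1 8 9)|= |(0 7)(1 2 8 9)|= 4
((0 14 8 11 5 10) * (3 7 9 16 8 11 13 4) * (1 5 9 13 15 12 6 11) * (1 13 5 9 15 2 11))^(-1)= ((0 14 13 4 3 7 5 10)(1 9 16 8 2 11 15 12 6))^(-1)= (0 10 5 7 3 4 13 14)(1 6 12 15 11 2 8 16 9)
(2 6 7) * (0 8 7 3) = (0 8 7 2 6 3) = [8, 1, 6, 0, 4, 5, 3, 2, 7]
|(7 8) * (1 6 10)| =6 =|(1 6 10)(7 8)|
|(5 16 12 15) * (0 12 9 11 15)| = |(0 12)(5 16 9 11 15)| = 10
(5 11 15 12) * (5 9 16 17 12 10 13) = (5 11 15 10 13)(9 16 17 12) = [0, 1, 2, 3, 4, 11, 6, 7, 8, 16, 13, 15, 9, 5, 14, 10, 17, 12]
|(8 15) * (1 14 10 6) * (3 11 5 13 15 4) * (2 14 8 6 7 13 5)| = 12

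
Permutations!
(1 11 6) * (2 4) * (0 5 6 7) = (0 5 6 1 11 7)(2 4) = [5, 11, 4, 3, 2, 6, 1, 0, 8, 9, 10, 7]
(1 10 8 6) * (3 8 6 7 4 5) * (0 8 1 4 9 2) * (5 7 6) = (0 8 6 4 7 9 2)(1 10 5 3) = [8, 10, 0, 1, 7, 3, 4, 9, 6, 2, 5]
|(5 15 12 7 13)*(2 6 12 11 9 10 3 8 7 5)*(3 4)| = 13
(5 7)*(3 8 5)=(3 8 5 7)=[0, 1, 2, 8, 4, 7, 6, 3, 5]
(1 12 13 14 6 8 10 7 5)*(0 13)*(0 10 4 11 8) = [13, 12, 2, 3, 11, 1, 0, 5, 4, 9, 7, 8, 10, 14, 6] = (0 13 14 6)(1 12 10 7 5)(4 11 8)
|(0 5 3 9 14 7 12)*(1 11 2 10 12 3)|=28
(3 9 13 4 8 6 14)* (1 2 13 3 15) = (1 2 13 4 8 6 14 15)(3 9) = [0, 2, 13, 9, 8, 5, 14, 7, 6, 3, 10, 11, 12, 4, 15, 1]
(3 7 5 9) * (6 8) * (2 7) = [0, 1, 7, 2, 4, 9, 8, 5, 6, 3] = (2 7 5 9 3)(6 8)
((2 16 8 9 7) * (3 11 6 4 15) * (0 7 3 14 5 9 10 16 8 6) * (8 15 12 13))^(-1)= ((0 7 2 15 14 5 9 3 11)(4 12 13 8 10 16 6))^(-1)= (0 11 3 9 5 14 15 2 7)(4 6 16 10 8 13 12)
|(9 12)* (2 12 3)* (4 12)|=5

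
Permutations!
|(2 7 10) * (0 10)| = |(0 10 2 7)| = 4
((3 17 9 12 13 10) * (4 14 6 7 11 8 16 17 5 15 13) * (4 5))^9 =((3 4 14 6 7 11 8 16 17 9 12 5 15 13 10))^9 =(3 9 6 15 8)(4 12 7 13 16)(5 11 10 17 14)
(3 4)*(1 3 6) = (1 3 4 6) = [0, 3, 2, 4, 6, 5, 1]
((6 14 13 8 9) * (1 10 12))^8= (1 12 10)(6 8 14 9 13)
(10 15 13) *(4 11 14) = (4 11 14)(10 15 13) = [0, 1, 2, 3, 11, 5, 6, 7, 8, 9, 15, 14, 12, 10, 4, 13]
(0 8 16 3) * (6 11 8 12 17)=(0 12 17 6 11 8 16 3)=[12, 1, 2, 0, 4, 5, 11, 7, 16, 9, 10, 8, 17, 13, 14, 15, 3, 6]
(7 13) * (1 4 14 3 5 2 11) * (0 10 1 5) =(0 10 1 4 14 3)(2 11 5)(7 13) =[10, 4, 11, 0, 14, 2, 6, 13, 8, 9, 1, 5, 12, 7, 3]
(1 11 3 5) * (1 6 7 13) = (1 11 3 5 6 7 13) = [0, 11, 2, 5, 4, 6, 7, 13, 8, 9, 10, 3, 12, 1]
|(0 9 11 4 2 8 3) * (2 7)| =8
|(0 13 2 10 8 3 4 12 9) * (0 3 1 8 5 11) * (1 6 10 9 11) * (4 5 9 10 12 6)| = |(0 13 2 10 9 3 5 1 8 4 6 12 11)| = 13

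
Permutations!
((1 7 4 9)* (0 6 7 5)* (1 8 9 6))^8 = (9)(0 5 1)(4 7 6)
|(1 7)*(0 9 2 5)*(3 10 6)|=|(0 9 2 5)(1 7)(3 10 6)|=12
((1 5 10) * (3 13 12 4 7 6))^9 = (3 4)(6 12)(7 13)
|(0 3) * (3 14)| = |(0 14 3)| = 3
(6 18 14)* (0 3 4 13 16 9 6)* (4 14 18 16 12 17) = (18)(0 3 14)(4 13 12 17)(6 16 9) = [3, 1, 2, 14, 13, 5, 16, 7, 8, 6, 10, 11, 17, 12, 0, 15, 9, 4, 18]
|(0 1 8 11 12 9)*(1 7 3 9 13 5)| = 12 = |(0 7 3 9)(1 8 11 12 13 5)|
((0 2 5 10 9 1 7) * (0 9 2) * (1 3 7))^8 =(2 10 5)(3 9 7)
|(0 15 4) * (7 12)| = |(0 15 4)(7 12)| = 6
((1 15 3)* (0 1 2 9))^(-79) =(0 9 2 3 15 1)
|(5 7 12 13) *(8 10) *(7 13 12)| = |(5 13)(8 10)| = 2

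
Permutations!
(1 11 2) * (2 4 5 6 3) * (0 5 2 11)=(0 5 6 3 11 4 2 1)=[5, 0, 1, 11, 2, 6, 3, 7, 8, 9, 10, 4]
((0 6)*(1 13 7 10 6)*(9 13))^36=((0 1 9 13 7 10 6))^36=(0 1 9 13 7 10 6)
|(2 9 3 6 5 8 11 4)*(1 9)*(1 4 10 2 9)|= |(2 4 9 3 6 5 8 11 10)|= 9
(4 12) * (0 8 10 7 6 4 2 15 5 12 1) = (0 8 10 7 6 4 1)(2 15 5 12) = [8, 0, 15, 3, 1, 12, 4, 6, 10, 9, 7, 11, 2, 13, 14, 5]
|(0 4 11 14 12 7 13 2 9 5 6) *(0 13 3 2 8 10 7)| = |(0 4 11 14 12)(2 9 5 6 13 8 10 7 3)| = 45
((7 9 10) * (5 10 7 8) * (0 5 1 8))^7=((0 5 10)(1 8)(7 9))^7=(0 5 10)(1 8)(7 9)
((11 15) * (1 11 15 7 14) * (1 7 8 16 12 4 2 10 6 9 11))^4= (2 11 4 9 12 6 16 10 8)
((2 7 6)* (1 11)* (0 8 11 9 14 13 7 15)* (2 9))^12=(15)(6 14 7 9 13)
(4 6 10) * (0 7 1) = [7, 0, 2, 3, 6, 5, 10, 1, 8, 9, 4] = (0 7 1)(4 6 10)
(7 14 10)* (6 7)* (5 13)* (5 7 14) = [0, 1, 2, 3, 4, 13, 14, 5, 8, 9, 6, 11, 12, 7, 10] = (5 13 7)(6 14 10)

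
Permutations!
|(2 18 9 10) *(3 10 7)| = 6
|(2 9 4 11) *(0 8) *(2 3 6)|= |(0 8)(2 9 4 11 3 6)|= 6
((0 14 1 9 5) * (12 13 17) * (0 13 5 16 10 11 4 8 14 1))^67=(0 10 14 16 8 9 4 1 11)(5 12 17 13)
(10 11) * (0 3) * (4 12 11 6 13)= (0 3)(4 12 11 10 6 13)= [3, 1, 2, 0, 12, 5, 13, 7, 8, 9, 6, 10, 11, 4]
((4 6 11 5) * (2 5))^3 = (2 6 5 11 4)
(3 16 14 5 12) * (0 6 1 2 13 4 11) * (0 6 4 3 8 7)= [4, 2, 13, 16, 11, 12, 1, 0, 7, 9, 10, 6, 8, 3, 5, 15, 14]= (0 4 11 6 1 2 13 3 16 14 5 12 8 7)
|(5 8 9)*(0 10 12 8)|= |(0 10 12 8 9 5)|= 6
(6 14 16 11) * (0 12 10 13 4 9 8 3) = (0 12 10 13 4 9 8 3)(6 14 16 11) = [12, 1, 2, 0, 9, 5, 14, 7, 3, 8, 13, 6, 10, 4, 16, 15, 11]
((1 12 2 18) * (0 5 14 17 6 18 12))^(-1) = ((0 5 14 17 6 18 1)(2 12))^(-1) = (0 1 18 6 17 14 5)(2 12)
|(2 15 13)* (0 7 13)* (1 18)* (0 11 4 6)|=8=|(0 7 13 2 15 11 4 6)(1 18)|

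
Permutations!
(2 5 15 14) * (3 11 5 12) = (2 12 3 11 5 15 14) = [0, 1, 12, 11, 4, 15, 6, 7, 8, 9, 10, 5, 3, 13, 2, 14]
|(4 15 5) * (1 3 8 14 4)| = 7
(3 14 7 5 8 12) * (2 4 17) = (2 4 17)(3 14 7 5 8 12) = [0, 1, 4, 14, 17, 8, 6, 5, 12, 9, 10, 11, 3, 13, 7, 15, 16, 2]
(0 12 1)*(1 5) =[12, 0, 2, 3, 4, 1, 6, 7, 8, 9, 10, 11, 5] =(0 12 5 1)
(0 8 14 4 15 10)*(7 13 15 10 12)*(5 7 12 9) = (0 8 14 4 10)(5 7 13 15 9) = [8, 1, 2, 3, 10, 7, 6, 13, 14, 5, 0, 11, 12, 15, 4, 9]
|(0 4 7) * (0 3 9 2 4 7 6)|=7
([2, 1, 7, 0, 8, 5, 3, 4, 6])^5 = (0 6 4 2 3 8 7)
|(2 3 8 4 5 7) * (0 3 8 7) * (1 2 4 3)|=8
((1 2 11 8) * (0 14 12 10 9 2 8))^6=(0 11 2 9 10 12 14)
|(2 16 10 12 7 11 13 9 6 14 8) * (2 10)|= |(2 16)(6 14 8 10 12 7 11 13 9)|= 18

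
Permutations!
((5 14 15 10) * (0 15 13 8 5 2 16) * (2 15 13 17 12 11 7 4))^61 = (0 13 8 5 14 17 12 11 7 4 2 16)(10 15)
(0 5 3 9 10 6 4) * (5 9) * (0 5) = [9, 1, 2, 0, 5, 3, 4, 7, 8, 10, 6] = (0 9 10 6 4 5 3)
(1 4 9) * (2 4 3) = [0, 3, 4, 2, 9, 5, 6, 7, 8, 1] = (1 3 2 4 9)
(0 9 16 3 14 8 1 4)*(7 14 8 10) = (0 9 16 3 8 1 4)(7 14 10) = [9, 4, 2, 8, 0, 5, 6, 14, 1, 16, 7, 11, 12, 13, 10, 15, 3]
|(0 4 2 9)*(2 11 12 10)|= |(0 4 11 12 10 2 9)|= 7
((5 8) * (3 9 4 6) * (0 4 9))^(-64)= (9)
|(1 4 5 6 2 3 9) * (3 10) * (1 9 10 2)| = |(1 4 5 6)(3 10)| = 4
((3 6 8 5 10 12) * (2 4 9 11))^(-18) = ((2 4 9 11)(3 6 8 5 10 12))^(-18) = (12)(2 9)(4 11)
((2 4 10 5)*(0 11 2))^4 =((0 11 2 4 10 5))^4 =(0 10 2)(4 11 5)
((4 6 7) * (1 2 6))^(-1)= (1 4 7 6 2)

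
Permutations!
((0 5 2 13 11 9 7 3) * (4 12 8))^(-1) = ((0 5 2 13 11 9 7 3)(4 12 8))^(-1) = (0 3 7 9 11 13 2 5)(4 8 12)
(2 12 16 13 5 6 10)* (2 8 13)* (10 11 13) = (2 12 16)(5 6 11 13)(8 10) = [0, 1, 12, 3, 4, 6, 11, 7, 10, 9, 8, 13, 16, 5, 14, 15, 2]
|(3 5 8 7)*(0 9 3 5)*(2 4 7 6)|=6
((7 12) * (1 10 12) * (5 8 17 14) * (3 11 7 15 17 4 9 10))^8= (4 8 5 14 17 15 12 10 9)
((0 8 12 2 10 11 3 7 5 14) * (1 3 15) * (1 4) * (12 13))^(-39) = (0 12 11 1 5 8 2 15 3 14 13 10 4 7)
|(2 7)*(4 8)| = |(2 7)(4 8)| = 2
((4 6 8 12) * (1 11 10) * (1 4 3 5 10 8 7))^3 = ((1 11 8 12 3 5 10 4 6 7))^3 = (1 12 10 7 8 5 6 11 3 4)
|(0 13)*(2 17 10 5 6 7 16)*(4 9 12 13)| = 35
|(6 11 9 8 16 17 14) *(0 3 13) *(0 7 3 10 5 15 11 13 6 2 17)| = |(0 10 5 15 11 9 8 16)(2 17 14)(3 6 13 7)| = 24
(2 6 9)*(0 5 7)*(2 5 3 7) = [3, 1, 6, 7, 4, 2, 9, 0, 8, 5] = (0 3 7)(2 6 9 5)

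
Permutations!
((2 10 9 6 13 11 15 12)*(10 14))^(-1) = (2 12 15 11 13 6 9 10 14)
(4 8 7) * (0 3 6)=(0 3 6)(4 8 7)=[3, 1, 2, 6, 8, 5, 0, 4, 7]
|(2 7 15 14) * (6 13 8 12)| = 4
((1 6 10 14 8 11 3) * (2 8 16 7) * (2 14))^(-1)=(1 3 11 8 2 10 6)(7 16 14)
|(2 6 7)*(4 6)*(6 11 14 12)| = |(2 4 11 14 12 6 7)| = 7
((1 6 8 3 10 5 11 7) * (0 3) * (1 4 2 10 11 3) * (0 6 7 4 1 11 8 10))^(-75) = ((0 11 4 2)(1 7)(3 8 6 10 5))^(-75) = (0 11 4 2)(1 7)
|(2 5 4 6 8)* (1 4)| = 6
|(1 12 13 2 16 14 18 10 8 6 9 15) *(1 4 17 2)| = 33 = |(1 12 13)(2 16 14 18 10 8 6 9 15 4 17)|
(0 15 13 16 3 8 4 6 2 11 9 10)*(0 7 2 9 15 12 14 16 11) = (0 12 14 16 3 8 4 6 9 10 7 2)(11 15 13) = [12, 1, 0, 8, 6, 5, 9, 2, 4, 10, 7, 15, 14, 11, 16, 13, 3]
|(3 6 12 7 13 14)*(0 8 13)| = |(0 8 13 14 3 6 12 7)| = 8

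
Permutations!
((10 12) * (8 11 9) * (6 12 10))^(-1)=(6 12)(8 9 11)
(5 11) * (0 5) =(0 5 11) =[5, 1, 2, 3, 4, 11, 6, 7, 8, 9, 10, 0]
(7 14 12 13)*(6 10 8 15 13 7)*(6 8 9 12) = (6 10 9 12 7 14)(8 15 13) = [0, 1, 2, 3, 4, 5, 10, 14, 15, 12, 9, 11, 7, 8, 6, 13]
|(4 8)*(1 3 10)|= 6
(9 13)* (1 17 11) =[0, 17, 2, 3, 4, 5, 6, 7, 8, 13, 10, 1, 12, 9, 14, 15, 16, 11] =(1 17 11)(9 13)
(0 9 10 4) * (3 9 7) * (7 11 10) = (0 11 10 4)(3 9 7) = [11, 1, 2, 9, 0, 5, 6, 3, 8, 7, 4, 10]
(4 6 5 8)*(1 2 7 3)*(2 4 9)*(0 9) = (0 9 2 7 3 1 4 6 5 8) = [9, 4, 7, 1, 6, 8, 5, 3, 0, 2]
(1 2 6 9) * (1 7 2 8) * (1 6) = [0, 8, 1, 3, 4, 5, 9, 2, 6, 7] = (1 8 6 9 7 2)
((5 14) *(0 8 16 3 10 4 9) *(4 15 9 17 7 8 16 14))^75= (0 10)(3 9)(4 8)(5 7)(14 17)(15 16)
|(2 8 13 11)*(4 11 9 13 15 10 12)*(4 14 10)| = |(2 8 15 4 11)(9 13)(10 12 14)| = 30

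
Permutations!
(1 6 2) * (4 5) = [0, 6, 1, 3, 5, 4, 2] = (1 6 2)(4 5)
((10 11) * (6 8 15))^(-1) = ((6 8 15)(10 11))^(-1) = (6 15 8)(10 11)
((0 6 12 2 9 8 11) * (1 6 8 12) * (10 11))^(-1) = ((0 8 10 11)(1 6)(2 9 12))^(-1) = (0 11 10 8)(1 6)(2 12 9)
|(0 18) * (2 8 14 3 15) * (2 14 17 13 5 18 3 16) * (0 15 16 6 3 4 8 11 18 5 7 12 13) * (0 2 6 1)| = 30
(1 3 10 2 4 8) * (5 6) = (1 3 10 2 4 8)(5 6) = [0, 3, 4, 10, 8, 6, 5, 7, 1, 9, 2]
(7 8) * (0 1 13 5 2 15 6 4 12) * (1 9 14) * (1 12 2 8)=(0 9 14 12)(1 13 5 8 7)(2 15 6 4)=[9, 13, 15, 3, 2, 8, 4, 1, 7, 14, 10, 11, 0, 5, 12, 6]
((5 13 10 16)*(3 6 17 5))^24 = (3 5 16 17 10 6 13)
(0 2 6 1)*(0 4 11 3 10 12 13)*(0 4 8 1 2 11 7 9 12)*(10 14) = (0 11 3 14 10)(1 8)(2 6)(4 7 9 12 13) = [11, 8, 6, 14, 7, 5, 2, 9, 1, 12, 0, 3, 13, 4, 10]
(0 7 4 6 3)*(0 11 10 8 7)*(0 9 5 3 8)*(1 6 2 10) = (0 9 5 3 11 1 6 8 7 4 2 10) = [9, 6, 10, 11, 2, 3, 8, 4, 7, 5, 0, 1]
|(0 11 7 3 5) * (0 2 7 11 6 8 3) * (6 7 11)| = 6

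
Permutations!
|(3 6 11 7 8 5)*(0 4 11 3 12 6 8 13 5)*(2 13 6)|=|(0 4 11 7 6 3 8)(2 13 5 12)|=28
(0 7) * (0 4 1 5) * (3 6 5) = (0 7 4 1 3 6 5) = [7, 3, 2, 6, 1, 0, 5, 4]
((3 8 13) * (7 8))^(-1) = ((3 7 8 13))^(-1) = (3 13 8 7)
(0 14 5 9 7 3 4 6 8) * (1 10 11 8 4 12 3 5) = (0 14 1 10 11 8)(3 12)(4 6)(5 9 7) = [14, 10, 2, 12, 6, 9, 4, 5, 0, 7, 11, 8, 3, 13, 1]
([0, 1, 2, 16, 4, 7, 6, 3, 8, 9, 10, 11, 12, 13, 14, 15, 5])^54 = [0, 1, 2, 5, 4, 3, 6, 16, 8, 9, 10, 11, 12, 13, 14, 15, 7]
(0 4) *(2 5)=(0 4)(2 5)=[4, 1, 5, 3, 0, 2]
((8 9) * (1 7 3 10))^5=((1 7 3 10)(8 9))^5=(1 7 3 10)(8 9)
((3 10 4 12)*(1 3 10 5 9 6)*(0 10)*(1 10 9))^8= (0 6 4)(1 5 3)(9 10 12)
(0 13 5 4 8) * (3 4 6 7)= (0 13 5 6 7 3 4 8)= [13, 1, 2, 4, 8, 6, 7, 3, 0, 9, 10, 11, 12, 5]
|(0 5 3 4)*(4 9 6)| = 6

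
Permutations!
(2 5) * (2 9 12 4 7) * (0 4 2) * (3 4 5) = (0 5 9 12 2 3 4 7) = [5, 1, 3, 4, 7, 9, 6, 0, 8, 12, 10, 11, 2]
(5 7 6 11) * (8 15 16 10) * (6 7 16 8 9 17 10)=(5 16 6 11)(8 15)(9 17 10)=[0, 1, 2, 3, 4, 16, 11, 7, 15, 17, 9, 5, 12, 13, 14, 8, 6, 10]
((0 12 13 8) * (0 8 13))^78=(13)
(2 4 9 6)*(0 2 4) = (0 2)(4 9 6) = [2, 1, 0, 3, 9, 5, 4, 7, 8, 6]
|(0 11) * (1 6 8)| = 6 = |(0 11)(1 6 8)|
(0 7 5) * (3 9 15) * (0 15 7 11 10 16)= (0 11 10 16)(3 9 7 5 15)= [11, 1, 2, 9, 4, 15, 6, 5, 8, 7, 16, 10, 12, 13, 14, 3, 0]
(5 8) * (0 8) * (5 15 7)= (0 8 15 7 5)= [8, 1, 2, 3, 4, 0, 6, 5, 15, 9, 10, 11, 12, 13, 14, 7]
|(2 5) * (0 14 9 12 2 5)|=5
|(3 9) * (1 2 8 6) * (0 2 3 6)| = 12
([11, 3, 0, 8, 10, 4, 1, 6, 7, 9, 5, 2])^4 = (0 11 2)(1 6 7 8 3)(4 10 5)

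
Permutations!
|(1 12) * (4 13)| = |(1 12)(4 13)| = 2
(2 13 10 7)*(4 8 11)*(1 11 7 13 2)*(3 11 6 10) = (1 6 10 13 3 11 4 8 7) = [0, 6, 2, 11, 8, 5, 10, 1, 7, 9, 13, 4, 12, 3]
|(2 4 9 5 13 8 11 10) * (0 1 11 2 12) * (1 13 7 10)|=10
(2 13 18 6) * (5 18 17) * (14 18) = (2 13 17 5 14 18 6) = [0, 1, 13, 3, 4, 14, 2, 7, 8, 9, 10, 11, 12, 17, 18, 15, 16, 5, 6]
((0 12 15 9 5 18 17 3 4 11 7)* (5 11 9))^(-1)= ((0 12 15 5 18 17 3 4 9 11 7))^(-1)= (0 7 11 9 4 3 17 18 5 15 12)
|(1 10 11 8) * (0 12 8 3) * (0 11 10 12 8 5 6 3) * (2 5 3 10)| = 12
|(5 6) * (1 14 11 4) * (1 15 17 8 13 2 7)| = 10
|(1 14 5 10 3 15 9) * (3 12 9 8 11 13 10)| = 11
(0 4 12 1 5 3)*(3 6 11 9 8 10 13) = [4, 5, 2, 0, 12, 6, 11, 7, 10, 8, 13, 9, 1, 3] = (0 4 12 1 5 6 11 9 8 10 13 3)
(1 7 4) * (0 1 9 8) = (0 1 7 4 9 8) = [1, 7, 2, 3, 9, 5, 6, 4, 0, 8]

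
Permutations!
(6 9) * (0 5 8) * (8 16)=[5, 1, 2, 3, 4, 16, 9, 7, 0, 6, 10, 11, 12, 13, 14, 15, 8]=(0 5 16 8)(6 9)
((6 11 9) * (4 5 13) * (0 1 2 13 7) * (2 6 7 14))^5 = ((0 1 6 11 9 7)(2 13 4 5 14))^5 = (14)(0 7 9 11 6 1)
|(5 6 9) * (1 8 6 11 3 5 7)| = 15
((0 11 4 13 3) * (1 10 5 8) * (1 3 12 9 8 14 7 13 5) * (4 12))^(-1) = (0 3 8 9 12 11)(1 10)(4 13 7 14 5)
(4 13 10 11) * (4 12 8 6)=(4 13 10 11 12 8 6)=[0, 1, 2, 3, 13, 5, 4, 7, 6, 9, 11, 12, 8, 10]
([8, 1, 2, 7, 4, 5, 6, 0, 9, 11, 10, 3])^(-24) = [0, 1, 2, 3, 4, 5, 6, 7, 8, 9, 10, 11]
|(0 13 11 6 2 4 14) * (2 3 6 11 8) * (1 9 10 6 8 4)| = |(0 13 4 14)(1 9 10 6 3 8 2)| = 28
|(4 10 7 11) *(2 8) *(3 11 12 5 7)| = 12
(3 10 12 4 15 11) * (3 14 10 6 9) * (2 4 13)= (2 4 15 11 14 10 12 13)(3 6 9)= [0, 1, 4, 6, 15, 5, 9, 7, 8, 3, 12, 14, 13, 2, 10, 11]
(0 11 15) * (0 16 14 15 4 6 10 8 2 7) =(0 11 4 6 10 8 2 7)(14 15 16) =[11, 1, 7, 3, 6, 5, 10, 0, 2, 9, 8, 4, 12, 13, 15, 16, 14]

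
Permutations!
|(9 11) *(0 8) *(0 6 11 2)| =6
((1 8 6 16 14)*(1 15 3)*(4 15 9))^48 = ((1 8 6 16 14 9 4 15 3))^48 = (1 16 4)(3 6 9)(8 14 15)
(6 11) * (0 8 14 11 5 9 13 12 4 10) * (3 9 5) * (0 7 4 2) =(0 8 14 11 6 3 9 13 12 2)(4 10 7) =[8, 1, 0, 9, 10, 5, 3, 4, 14, 13, 7, 6, 2, 12, 11]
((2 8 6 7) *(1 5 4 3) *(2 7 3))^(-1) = ((1 5 4 2 8 6 3))^(-1) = (1 3 6 8 2 4 5)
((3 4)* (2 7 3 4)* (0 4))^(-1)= (0 4)(2 3 7)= ((0 4)(2 7 3))^(-1)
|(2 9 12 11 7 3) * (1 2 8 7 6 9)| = 12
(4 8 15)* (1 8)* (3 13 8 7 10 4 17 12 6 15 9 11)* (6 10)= [0, 7, 2, 13, 1, 5, 15, 6, 9, 11, 4, 3, 10, 8, 14, 17, 16, 12]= (1 7 6 15 17 12 10 4)(3 13 8 9 11)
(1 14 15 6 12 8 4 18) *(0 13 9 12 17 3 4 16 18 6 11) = [13, 14, 2, 4, 6, 5, 17, 7, 16, 12, 10, 0, 8, 9, 15, 11, 18, 3, 1] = (0 13 9 12 8 16 18 1 14 15 11)(3 4 6 17)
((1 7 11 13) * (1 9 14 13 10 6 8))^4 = (1 6 11)(7 8 10)(9 14 13)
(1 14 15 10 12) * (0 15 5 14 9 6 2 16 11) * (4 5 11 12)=(0 15 10 4 5 14 11)(1 9 6 2 16 12)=[15, 9, 16, 3, 5, 14, 2, 7, 8, 6, 4, 0, 1, 13, 11, 10, 12]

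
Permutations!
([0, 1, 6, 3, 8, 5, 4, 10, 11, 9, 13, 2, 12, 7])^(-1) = (2 11 8 4 6)(7 13 10)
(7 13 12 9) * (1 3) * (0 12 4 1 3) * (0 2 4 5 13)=[12, 2, 4, 3, 1, 13, 6, 0, 8, 7, 10, 11, 9, 5]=(0 12 9 7)(1 2 4)(5 13)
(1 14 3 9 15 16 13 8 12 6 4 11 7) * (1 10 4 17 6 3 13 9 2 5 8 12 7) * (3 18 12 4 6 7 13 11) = (1 14 11)(2 5 8 13 4 3)(6 17 7 10)(9 15 16)(12 18) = [0, 14, 5, 2, 3, 8, 17, 10, 13, 15, 6, 1, 18, 4, 11, 16, 9, 7, 12]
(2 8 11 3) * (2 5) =(2 8 11 3 5) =[0, 1, 8, 5, 4, 2, 6, 7, 11, 9, 10, 3]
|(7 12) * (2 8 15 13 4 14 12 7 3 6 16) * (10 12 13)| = |(2 8 15 10 12 3 6 16)(4 14 13)| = 24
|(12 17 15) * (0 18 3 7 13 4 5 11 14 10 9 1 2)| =|(0 18 3 7 13 4 5 11 14 10 9 1 2)(12 17 15)| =39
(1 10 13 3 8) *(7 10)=(1 7 10 13 3 8)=[0, 7, 2, 8, 4, 5, 6, 10, 1, 9, 13, 11, 12, 3]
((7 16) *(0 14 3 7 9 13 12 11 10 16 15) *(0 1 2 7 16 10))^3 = ((0 14 3 16 9 13 12 11)(1 2 7 15))^3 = (0 16 12 14 9 11 3 13)(1 15 7 2)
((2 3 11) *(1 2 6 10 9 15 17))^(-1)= ((1 2 3 11 6 10 9 15 17))^(-1)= (1 17 15 9 10 6 11 3 2)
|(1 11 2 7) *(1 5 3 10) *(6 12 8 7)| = |(1 11 2 6 12 8 7 5 3 10)| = 10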